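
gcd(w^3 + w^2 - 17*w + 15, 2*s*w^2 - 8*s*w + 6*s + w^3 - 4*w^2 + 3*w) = w^2 - 4*w + 3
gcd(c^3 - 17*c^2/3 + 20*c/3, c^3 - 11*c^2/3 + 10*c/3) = c^2 - 5*c/3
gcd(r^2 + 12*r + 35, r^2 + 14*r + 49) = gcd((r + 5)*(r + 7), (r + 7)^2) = r + 7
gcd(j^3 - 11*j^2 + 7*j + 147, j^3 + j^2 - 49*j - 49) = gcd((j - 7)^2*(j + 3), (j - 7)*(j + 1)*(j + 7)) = j - 7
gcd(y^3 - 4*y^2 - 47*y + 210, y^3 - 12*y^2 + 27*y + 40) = y - 5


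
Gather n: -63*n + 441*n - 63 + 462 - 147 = 378*n + 252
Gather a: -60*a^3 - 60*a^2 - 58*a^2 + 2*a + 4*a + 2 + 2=-60*a^3 - 118*a^2 + 6*a + 4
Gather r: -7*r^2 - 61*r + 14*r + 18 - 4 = -7*r^2 - 47*r + 14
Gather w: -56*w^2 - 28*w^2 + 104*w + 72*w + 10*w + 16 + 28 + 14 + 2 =-84*w^2 + 186*w + 60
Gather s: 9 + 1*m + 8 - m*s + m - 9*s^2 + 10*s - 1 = 2*m - 9*s^2 + s*(10 - m) + 16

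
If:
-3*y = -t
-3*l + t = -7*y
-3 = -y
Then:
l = 10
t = 9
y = 3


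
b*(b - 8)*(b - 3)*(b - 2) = b^4 - 13*b^3 + 46*b^2 - 48*b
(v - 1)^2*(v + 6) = v^3 + 4*v^2 - 11*v + 6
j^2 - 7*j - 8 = (j - 8)*(j + 1)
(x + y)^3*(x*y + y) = x^4*y + 3*x^3*y^2 + x^3*y + 3*x^2*y^3 + 3*x^2*y^2 + x*y^4 + 3*x*y^3 + y^4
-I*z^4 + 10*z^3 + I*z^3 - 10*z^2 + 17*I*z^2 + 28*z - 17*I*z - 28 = (z - I)*(z + 4*I)*(z + 7*I)*(-I*z + I)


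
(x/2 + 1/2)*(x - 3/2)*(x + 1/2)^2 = x^4/2 + x^3/4 - 7*x^2/8 - 13*x/16 - 3/16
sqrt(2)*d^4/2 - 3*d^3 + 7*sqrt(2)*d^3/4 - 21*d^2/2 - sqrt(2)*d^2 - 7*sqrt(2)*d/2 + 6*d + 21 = (d + 7/2)*(d - 3*sqrt(2))*(d - sqrt(2))*(sqrt(2)*d/2 + 1)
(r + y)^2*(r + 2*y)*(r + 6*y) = r^4 + 10*r^3*y + 29*r^2*y^2 + 32*r*y^3 + 12*y^4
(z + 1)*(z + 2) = z^2 + 3*z + 2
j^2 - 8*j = j*(j - 8)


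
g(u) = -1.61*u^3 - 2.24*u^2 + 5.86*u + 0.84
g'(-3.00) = -24.17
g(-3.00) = 6.57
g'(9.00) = -425.69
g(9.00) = -1301.55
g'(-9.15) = -357.53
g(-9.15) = 993.04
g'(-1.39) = 2.76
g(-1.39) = -7.31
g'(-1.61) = 0.55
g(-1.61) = -7.68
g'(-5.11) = -97.37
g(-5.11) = 127.23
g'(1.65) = -14.68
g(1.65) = -2.82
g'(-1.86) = -2.52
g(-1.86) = -7.45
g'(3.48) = -68.22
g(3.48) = -73.75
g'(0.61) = 1.33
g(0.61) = 3.22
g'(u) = -4.83*u^2 - 4.48*u + 5.86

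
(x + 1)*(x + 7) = x^2 + 8*x + 7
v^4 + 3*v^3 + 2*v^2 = v^2*(v + 1)*(v + 2)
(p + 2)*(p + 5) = p^2 + 7*p + 10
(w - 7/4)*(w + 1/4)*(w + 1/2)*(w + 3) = w^4 + 2*w^3 - 67*w^2/16 - 121*w/32 - 21/32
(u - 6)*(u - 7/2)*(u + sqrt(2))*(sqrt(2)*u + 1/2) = sqrt(2)*u^4 - 19*sqrt(2)*u^3/2 + 5*u^3/2 - 95*u^2/4 + 43*sqrt(2)*u^2/2 - 19*sqrt(2)*u/4 + 105*u/2 + 21*sqrt(2)/2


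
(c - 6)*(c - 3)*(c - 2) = c^3 - 11*c^2 + 36*c - 36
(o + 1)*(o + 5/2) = o^2 + 7*o/2 + 5/2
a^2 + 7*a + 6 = (a + 1)*(a + 6)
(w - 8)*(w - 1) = w^2 - 9*w + 8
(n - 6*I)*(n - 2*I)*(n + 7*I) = n^3 - I*n^2 + 44*n - 84*I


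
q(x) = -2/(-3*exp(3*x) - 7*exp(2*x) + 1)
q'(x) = -2*(9*exp(3*x) + 14*exp(2*x))/(-3*exp(3*x) - 7*exp(2*x) + 1)^2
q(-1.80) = -2.52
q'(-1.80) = -1.34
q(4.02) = 0.00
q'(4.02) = -0.00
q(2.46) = 0.00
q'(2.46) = -0.00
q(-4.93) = -2.00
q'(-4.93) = -0.00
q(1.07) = 0.02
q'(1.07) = -0.04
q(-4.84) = -2.00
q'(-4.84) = -0.00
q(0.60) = 0.05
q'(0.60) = -0.12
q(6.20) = 0.00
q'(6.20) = -0.00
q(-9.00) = -2.00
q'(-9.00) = 0.00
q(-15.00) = -2.00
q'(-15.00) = 0.00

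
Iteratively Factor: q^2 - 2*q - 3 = (q - 3)*(q + 1)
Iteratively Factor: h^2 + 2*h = (h)*(h + 2)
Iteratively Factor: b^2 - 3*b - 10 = (b + 2)*(b - 5)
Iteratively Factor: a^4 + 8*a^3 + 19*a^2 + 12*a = (a + 1)*(a^3 + 7*a^2 + 12*a) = a*(a + 1)*(a^2 + 7*a + 12) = a*(a + 1)*(a + 3)*(a + 4)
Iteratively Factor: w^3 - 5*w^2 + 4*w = (w - 4)*(w^2 - w) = w*(w - 4)*(w - 1)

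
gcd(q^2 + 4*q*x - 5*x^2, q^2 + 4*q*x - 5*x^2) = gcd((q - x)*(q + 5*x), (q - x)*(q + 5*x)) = -q^2 - 4*q*x + 5*x^2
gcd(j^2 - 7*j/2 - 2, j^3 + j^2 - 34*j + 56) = j - 4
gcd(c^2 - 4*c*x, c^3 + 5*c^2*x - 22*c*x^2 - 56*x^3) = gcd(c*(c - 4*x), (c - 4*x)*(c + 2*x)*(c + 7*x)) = -c + 4*x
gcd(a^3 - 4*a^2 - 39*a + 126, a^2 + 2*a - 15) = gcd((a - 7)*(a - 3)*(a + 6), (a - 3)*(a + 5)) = a - 3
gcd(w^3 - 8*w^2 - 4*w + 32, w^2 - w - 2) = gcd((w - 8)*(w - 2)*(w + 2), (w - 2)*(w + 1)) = w - 2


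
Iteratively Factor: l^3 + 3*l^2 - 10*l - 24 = (l + 4)*(l^2 - l - 6) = (l - 3)*(l + 4)*(l + 2)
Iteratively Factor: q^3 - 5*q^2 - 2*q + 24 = (q + 2)*(q^2 - 7*q + 12) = (q - 3)*(q + 2)*(q - 4)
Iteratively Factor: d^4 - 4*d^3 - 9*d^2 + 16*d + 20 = (d - 2)*(d^3 - 2*d^2 - 13*d - 10) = (d - 5)*(d - 2)*(d^2 + 3*d + 2) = (d - 5)*(d - 2)*(d + 1)*(d + 2)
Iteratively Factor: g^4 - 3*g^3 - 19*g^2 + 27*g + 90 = (g + 3)*(g^3 - 6*g^2 - g + 30) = (g + 2)*(g + 3)*(g^2 - 8*g + 15) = (g - 3)*(g + 2)*(g + 3)*(g - 5)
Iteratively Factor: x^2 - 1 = (x + 1)*(x - 1)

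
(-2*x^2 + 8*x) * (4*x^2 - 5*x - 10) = -8*x^4 + 42*x^3 - 20*x^2 - 80*x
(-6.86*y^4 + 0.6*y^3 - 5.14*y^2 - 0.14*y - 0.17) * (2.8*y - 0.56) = -19.208*y^5 + 5.5216*y^4 - 14.728*y^3 + 2.4864*y^2 - 0.3976*y + 0.0952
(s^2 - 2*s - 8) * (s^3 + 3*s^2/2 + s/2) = s^5 - s^4/2 - 21*s^3/2 - 13*s^2 - 4*s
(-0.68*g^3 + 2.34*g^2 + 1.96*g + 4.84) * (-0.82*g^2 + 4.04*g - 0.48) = 0.5576*g^5 - 4.666*g^4 + 8.1728*g^3 + 2.8264*g^2 + 18.6128*g - 2.3232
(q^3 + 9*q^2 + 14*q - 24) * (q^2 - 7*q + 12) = q^5 + 2*q^4 - 37*q^3 - 14*q^2 + 336*q - 288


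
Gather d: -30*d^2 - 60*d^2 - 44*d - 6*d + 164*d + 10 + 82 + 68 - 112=-90*d^2 + 114*d + 48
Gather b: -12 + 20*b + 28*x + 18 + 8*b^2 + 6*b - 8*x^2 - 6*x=8*b^2 + 26*b - 8*x^2 + 22*x + 6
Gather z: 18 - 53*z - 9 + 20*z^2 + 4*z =20*z^2 - 49*z + 9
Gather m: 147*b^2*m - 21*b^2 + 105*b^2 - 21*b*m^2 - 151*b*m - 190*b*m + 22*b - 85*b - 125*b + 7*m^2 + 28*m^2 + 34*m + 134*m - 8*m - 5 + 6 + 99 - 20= 84*b^2 - 188*b + m^2*(35 - 21*b) + m*(147*b^2 - 341*b + 160) + 80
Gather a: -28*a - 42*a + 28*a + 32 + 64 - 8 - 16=72 - 42*a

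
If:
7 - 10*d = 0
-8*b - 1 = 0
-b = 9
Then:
No Solution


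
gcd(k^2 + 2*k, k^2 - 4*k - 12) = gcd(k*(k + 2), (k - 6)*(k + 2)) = k + 2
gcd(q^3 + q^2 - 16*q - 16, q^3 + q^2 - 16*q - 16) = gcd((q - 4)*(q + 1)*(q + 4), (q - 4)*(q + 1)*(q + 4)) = q^3 + q^2 - 16*q - 16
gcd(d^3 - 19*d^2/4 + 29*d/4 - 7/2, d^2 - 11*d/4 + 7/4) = d^2 - 11*d/4 + 7/4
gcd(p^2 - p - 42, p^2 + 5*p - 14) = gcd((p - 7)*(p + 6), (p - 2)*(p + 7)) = 1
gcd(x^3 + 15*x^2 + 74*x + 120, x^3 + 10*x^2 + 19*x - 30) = x^2 + 11*x + 30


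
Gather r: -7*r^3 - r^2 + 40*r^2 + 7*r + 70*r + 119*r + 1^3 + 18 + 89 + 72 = -7*r^3 + 39*r^2 + 196*r + 180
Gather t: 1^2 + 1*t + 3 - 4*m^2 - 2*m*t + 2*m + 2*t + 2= -4*m^2 + 2*m + t*(3 - 2*m) + 6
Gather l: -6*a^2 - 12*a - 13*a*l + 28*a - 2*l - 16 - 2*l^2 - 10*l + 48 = -6*a^2 + 16*a - 2*l^2 + l*(-13*a - 12) + 32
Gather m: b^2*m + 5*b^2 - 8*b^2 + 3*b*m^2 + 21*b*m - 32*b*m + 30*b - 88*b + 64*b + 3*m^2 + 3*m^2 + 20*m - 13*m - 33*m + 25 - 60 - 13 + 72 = -3*b^2 + 6*b + m^2*(3*b + 6) + m*(b^2 - 11*b - 26) + 24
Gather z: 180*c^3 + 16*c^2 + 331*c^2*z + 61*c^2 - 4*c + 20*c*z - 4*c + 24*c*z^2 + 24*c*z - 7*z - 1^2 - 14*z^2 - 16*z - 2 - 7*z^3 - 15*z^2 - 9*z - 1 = 180*c^3 + 77*c^2 - 8*c - 7*z^3 + z^2*(24*c - 29) + z*(331*c^2 + 44*c - 32) - 4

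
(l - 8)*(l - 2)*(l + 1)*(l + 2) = l^4 - 7*l^3 - 12*l^2 + 28*l + 32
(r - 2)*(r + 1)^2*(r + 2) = r^4 + 2*r^3 - 3*r^2 - 8*r - 4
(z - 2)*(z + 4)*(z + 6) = z^3 + 8*z^2 + 4*z - 48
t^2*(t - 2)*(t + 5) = t^4 + 3*t^3 - 10*t^2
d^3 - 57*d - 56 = (d - 8)*(d + 1)*(d + 7)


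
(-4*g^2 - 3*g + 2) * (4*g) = -16*g^3 - 12*g^2 + 8*g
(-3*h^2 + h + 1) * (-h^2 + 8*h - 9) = 3*h^4 - 25*h^3 + 34*h^2 - h - 9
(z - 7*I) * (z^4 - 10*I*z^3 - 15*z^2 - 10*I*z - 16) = z^5 - 17*I*z^4 - 85*z^3 + 95*I*z^2 - 86*z + 112*I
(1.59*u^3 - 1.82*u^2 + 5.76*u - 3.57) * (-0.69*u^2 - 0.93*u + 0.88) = -1.0971*u^5 - 0.2229*u^4 - 0.8826*u^3 - 4.4951*u^2 + 8.3889*u - 3.1416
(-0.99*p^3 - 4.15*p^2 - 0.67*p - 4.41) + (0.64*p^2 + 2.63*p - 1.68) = -0.99*p^3 - 3.51*p^2 + 1.96*p - 6.09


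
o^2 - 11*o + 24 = (o - 8)*(o - 3)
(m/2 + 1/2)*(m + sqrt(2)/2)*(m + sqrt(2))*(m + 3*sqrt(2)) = m^4/2 + m^3/2 + 9*sqrt(2)*m^3/4 + 9*sqrt(2)*m^2/4 + 5*m^2 + 3*sqrt(2)*m/2 + 5*m + 3*sqrt(2)/2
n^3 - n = n*(n - 1)*(n + 1)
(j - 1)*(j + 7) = j^2 + 6*j - 7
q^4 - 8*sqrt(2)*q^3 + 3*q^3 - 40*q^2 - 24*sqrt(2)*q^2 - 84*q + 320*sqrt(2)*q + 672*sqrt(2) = (q - 6)*(q + 2)*(q + 7)*(q - 8*sqrt(2))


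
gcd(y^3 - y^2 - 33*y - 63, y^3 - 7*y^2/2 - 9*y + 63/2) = y + 3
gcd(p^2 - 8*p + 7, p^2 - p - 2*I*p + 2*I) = p - 1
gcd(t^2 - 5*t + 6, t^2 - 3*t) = t - 3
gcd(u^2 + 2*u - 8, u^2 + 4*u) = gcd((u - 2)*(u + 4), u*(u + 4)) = u + 4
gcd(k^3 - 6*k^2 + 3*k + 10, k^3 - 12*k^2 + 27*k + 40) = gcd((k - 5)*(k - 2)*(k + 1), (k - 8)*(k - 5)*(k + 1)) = k^2 - 4*k - 5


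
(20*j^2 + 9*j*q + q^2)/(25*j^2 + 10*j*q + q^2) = (4*j + q)/(5*j + q)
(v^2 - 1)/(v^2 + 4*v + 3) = (v - 1)/(v + 3)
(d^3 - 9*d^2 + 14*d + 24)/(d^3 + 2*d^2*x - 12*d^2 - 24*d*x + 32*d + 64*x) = (d^2 - 5*d - 6)/(d^2 + 2*d*x - 8*d - 16*x)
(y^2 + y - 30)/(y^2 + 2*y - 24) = (y - 5)/(y - 4)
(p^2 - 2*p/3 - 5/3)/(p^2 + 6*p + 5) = (p - 5/3)/(p + 5)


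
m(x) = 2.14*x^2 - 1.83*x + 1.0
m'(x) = 4.28*x - 1.83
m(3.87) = 25.97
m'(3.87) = 14.73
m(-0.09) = 1.18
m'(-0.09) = -2.22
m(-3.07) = 26.79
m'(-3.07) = -14.97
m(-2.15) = 14.83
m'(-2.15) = -11.03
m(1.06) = 1.46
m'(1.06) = 2.71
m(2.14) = 6.88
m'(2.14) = 7.33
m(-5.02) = 64.12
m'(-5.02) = -23.32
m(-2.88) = 24.02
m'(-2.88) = -14.16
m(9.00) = 157.87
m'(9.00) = 36.69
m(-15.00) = 509.95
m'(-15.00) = -66.03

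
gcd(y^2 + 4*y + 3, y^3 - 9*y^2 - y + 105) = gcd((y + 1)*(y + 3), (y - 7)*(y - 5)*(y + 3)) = y + 3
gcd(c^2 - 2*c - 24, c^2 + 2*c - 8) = c + 4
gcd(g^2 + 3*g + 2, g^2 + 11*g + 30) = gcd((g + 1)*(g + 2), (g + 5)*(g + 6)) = 1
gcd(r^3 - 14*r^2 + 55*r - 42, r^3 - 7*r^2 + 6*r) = r^2 - 7*r + 6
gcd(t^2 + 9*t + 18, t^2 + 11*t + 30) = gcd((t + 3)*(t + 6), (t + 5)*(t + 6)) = t + 6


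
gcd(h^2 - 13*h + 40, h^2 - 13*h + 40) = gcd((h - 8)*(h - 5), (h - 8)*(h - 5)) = h^2 - 13*h + 40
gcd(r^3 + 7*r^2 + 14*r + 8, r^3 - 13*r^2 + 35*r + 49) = r + 1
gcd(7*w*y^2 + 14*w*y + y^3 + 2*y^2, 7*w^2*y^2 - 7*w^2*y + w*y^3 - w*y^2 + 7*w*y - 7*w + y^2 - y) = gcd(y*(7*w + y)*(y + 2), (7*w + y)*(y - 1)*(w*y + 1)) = 7*w + y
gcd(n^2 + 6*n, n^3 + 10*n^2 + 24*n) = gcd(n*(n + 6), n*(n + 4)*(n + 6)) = n^2 + 6*n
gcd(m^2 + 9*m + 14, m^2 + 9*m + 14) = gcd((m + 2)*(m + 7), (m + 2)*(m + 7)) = m^2 + 9*m + 14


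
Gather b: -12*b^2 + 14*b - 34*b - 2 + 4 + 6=-12*b^2 - 20*b + 8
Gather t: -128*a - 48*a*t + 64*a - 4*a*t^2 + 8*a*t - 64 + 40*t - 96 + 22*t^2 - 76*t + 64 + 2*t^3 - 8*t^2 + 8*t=-64*a + 2*t^3 + t^2*(14 - 4*a) + t*(-40*a - 28) - 96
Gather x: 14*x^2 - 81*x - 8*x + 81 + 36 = 14*x^2 - 89*x + 117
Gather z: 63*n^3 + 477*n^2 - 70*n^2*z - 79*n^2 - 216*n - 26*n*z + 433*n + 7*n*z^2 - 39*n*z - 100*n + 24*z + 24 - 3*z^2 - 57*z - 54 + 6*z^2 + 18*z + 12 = 63*n^3 + 398*n^2 + 117*n + z^2*(7*n + 3) + z*(-70*n^2 - 65*n - 15) - 18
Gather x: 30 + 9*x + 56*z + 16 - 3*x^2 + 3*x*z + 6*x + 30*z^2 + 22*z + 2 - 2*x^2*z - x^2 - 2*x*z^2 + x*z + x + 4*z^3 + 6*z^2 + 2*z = x^2*(-2*z - 4) + x*(-2*z^2 + 4*z + 16) + 4*z^3 + 36*z^2 + 80*z + 48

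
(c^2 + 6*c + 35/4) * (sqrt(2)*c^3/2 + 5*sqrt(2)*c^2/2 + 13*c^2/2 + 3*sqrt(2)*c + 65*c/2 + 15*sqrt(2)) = sqrt(2)*c^5/2 + 13*c^4/2 + 11*sqrt(2)*c^4/2 + 179*sqrt(2)*c^3/8 + 143*c^3/2 + 439*sqrt(2)*c^2/8 + 2015*c^2/8 + 465*sqrt(2)*c/4 + 2275*c/8 + 525*sqrt(2)/4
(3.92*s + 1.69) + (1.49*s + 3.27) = 5.41*s + 4.96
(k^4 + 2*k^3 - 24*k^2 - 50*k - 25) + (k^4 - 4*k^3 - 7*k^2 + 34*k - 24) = 2*k^4 - 2*k^3 - 31*k^2 - 16*k - 49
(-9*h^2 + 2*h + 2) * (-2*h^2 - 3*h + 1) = 18*h^4 + 23*h^3 - 19*h^2 - 4*h + 2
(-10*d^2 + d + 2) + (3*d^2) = -7*d^2 + d + 2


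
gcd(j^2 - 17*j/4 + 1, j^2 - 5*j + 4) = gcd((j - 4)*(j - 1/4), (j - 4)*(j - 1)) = j - 4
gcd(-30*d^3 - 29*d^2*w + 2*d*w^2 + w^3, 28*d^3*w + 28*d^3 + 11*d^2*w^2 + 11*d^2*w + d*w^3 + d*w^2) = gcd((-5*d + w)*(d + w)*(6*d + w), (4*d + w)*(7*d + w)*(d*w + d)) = 1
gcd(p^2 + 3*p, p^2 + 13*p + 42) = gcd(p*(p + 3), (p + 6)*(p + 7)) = 1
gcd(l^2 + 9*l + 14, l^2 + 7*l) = l + 7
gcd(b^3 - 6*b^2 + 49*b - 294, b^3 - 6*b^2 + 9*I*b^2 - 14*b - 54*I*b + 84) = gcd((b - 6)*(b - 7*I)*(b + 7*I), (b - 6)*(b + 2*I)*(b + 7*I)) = b^2 + b*(-6 + 7*I) - 42*I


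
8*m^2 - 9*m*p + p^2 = (-8*m + p)*(-m + p)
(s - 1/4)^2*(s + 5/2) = s^3 + 2*s^2 - 19*s/16 + 5/32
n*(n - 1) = n^2 - n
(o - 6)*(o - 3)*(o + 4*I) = o^3 - 9*o^2 + 4*I*o^2 + 18*o - 36*I*o + 72*I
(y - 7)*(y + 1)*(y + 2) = y^3 - 4*y^2 - 19*y - 14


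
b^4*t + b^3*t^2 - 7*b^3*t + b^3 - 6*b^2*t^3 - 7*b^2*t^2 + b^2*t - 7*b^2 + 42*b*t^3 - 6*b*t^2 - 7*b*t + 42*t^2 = (b - 7)*(b - 2*t)*(b + 3*t)*(b*t + 1)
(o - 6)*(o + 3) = o^2 - 3*o - 18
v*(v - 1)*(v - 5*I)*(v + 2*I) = v^4 - v^3 - 3*I*v^3 + 10*v^2 + 3*I*v^2 - 10*v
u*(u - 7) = u^2 - 7*u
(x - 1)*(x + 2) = x^2 + x - 2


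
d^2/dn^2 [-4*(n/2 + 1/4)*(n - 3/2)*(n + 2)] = -12*n - 4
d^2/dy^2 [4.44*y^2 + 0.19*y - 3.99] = 8.88000000000000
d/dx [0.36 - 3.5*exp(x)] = -3.5*exp(x)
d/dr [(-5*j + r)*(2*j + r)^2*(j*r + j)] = j*(2*j + r)*(-(2*j + r)*(5*j - r) + (2*j + r)*(r + 1) - 2*(5*j - r)*(r + 1))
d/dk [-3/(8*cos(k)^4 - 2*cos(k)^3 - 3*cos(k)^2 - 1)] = 6*(-16*cos(k)^2 + 3*cos(k) + 3)*sin(k)*cos(k)/(-8*cos(k)^4 + 2*cos(k)^3 + 3*cos(k)^2 + 1)^2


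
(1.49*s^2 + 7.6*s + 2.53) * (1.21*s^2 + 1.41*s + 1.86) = 1.8029*s^4 + 11.2969*s^3 + 16.5487*s^2 + 17.7033*s + 4.7058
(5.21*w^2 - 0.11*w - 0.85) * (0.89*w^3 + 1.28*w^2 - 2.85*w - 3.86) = 4.6369*w^5 + 6.5709*w^4 - 15.7458*w^3 - 20.8851*w^2 + 2.8471*w + 3.281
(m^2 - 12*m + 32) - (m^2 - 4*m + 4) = 28 - 8*m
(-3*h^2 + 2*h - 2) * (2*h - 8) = -6*h^3 + 28*h^2 - 20*h + 16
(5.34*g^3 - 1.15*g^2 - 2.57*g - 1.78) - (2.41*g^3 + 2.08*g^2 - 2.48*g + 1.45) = 2.93*g^3 - 3.23*g^2 - 0.0899999999999999*g - 3.23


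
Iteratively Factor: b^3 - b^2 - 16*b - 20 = (b + 2)*(b^2 - 3*b - 10) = (b + 2)^2*(b - 5)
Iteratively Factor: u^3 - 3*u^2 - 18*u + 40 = (u - 2)*(u^2 - u - 20) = (u - 2)*(u + 4)*(u - 5)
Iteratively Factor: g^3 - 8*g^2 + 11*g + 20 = (g + 1)*(g^2 - 9*g + 20) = (g - 5)*(g + 1)*(g - 4)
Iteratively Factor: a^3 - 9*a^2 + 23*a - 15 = (a - 3)*(a^2 - 6*a + 5) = (a - 5)*(a - 3)*(a - 1)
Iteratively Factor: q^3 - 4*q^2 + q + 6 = (q - 2)*(q^2 - 2*q - 3) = (q - 2)*(q + 1)*(q - 3)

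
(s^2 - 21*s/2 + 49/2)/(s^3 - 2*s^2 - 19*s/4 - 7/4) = 2*(s - 7)/(2*s^2 + 3*s + 1)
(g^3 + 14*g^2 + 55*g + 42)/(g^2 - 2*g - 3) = (g^2 + 13*g + 42)/(g - 3)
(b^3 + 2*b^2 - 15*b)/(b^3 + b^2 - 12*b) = (b + 5)/(b + 4)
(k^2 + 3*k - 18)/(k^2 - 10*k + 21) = (k + 6)/(k - 7)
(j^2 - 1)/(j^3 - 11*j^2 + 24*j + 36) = (j - 1)/(j^2 - 12*j + 36)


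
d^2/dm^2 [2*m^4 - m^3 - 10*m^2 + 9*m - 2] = 24*m^2 - 6*m - 20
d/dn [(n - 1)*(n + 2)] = 2*n + 1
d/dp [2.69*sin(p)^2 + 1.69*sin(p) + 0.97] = (5.38*sin(p) + 1.69)*cos(p)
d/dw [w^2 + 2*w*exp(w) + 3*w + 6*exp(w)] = 2*w*exp(w) + 2*w + 8*exp(w) + 3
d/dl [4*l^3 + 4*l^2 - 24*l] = 12*l^2 + 8*l - 24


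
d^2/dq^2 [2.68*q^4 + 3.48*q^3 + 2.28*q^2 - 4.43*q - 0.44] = 32.16*q^2 + 20.88*q + 4.56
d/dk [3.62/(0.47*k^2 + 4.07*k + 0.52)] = (-3.4028*k - 14.7334)/(0.47*k^2 + 4.07*k + 0.52)^2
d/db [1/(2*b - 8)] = -1/(2*(b - 4)^2)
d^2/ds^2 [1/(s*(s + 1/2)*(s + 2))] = 4*(24*s^4 + 80*s^3 + 87*s^2 + 30*s + 4)/(s^3*(8*s^6 + 60*s^5 + 174*s^4 + 245*s^3 + 174*s^2 + 60*s + 8))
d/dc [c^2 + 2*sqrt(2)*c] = 2*c + 2*sqrt(2)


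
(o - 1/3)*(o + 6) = o^2 + 17*o/3 - 2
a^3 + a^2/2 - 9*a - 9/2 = (a - 3)*(a + 1/2)*(a + 3)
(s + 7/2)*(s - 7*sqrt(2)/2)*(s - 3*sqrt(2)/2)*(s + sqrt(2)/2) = s^4 - 9*sqrt(2)*s^3/2 + 7*s^3/2 - 63*sqrt(2)*s^2/4 + 11*s^2/2 + 21*sqrt(2)*s/4 + 77*s/4 + 147*sqrt(2)/8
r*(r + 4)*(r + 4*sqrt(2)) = r^3 + 4*r^2 + 4*sqrt(2)*r^2 + 16*sqrt(2)*r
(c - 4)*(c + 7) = c^2 + 3*c - 28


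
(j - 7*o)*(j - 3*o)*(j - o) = j^3 - 11*j^2*o + 31*j*o^2 - 21*o^3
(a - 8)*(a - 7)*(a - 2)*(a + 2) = a^4 - 15*a^3 + 52*a^2 + 60*a - 224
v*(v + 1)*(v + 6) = v^3 + 7*v^2 + 6*v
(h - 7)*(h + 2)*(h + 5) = h^3 - 39*h - 70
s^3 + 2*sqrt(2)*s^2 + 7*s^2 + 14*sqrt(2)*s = s*(s + 7)*(s + 2*sqrt(2))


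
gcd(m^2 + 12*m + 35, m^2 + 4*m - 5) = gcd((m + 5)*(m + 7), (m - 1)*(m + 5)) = m + 5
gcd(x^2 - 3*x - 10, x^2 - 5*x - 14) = x + 2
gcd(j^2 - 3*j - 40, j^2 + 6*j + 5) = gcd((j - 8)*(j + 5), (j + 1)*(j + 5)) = j + 5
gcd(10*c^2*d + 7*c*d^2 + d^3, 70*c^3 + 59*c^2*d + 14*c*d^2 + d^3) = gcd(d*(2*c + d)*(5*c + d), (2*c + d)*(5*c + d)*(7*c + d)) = 10*c^2 + 7*c*d + d^2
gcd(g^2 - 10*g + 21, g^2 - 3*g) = g - 3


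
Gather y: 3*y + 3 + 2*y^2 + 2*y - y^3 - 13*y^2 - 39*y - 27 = -y^3 - 11*y^2 - 34*y - 24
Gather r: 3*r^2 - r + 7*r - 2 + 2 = 3*r^2 + 6*r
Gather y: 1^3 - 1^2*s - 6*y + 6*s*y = -s + y*(6*s - 6) + 1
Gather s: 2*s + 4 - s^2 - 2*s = 4 - s^2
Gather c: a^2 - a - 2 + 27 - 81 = a^2 - a - 56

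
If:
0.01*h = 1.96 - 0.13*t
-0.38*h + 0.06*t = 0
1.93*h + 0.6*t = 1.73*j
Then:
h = 2.35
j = 7.79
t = 14.90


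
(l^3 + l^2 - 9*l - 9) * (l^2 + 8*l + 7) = l^5 + 9*l^4 + 6*l^3 - 74*l^2 - 135*l - 63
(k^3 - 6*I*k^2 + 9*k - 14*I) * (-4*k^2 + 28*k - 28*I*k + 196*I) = -4*k^5 + 28*k^4 - 4*I*k^4 - 204*k^3 + 28*I*k^3 + 1428*k^2 - 196*I*k^2 - 392*k + 1372*I*k + 2744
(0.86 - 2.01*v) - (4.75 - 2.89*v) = 0.88*v - 3.89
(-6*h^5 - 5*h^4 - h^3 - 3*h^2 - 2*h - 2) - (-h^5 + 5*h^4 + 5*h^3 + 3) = -5*h^5 - 10*h^4 - 6*h^3 - 3*h^2 - 2*h - 5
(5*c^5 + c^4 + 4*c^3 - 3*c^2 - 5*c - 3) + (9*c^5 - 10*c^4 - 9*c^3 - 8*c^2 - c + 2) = 14*c^5 - 9*c^4 - 5*c^3 - 11*c^2 - 6*c - 1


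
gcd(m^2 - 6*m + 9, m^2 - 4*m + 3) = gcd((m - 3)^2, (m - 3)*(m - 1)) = m - 3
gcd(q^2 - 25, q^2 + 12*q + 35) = q + 5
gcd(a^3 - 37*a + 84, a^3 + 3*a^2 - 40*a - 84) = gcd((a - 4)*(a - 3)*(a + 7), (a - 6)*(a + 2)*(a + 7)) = a + 7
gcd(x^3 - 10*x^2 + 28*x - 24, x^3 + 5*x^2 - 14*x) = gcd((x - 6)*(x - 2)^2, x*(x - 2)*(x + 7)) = x - 2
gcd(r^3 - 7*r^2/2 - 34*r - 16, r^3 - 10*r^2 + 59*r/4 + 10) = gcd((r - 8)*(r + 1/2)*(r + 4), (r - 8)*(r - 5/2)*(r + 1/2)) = r^2 - 15*r/2 - 4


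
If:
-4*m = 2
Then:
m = -1/2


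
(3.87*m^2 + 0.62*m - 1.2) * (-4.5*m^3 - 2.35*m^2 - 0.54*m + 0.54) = -17.415*m^5 - 11.8845*m^4 + 1.8532*m^3 + 4.575*m^2 + 0.9828*m - 0.648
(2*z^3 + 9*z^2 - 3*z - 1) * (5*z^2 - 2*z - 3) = 10*z^5 + 41*z^4 - 39*z^3 - 26*z^2 + 11*z + 3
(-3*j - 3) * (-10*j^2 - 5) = 30*j^3 + 30*j^2 + 15*j + 15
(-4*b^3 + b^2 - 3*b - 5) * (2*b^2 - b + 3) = -8*b^5 + 6*b^4 - 19*b^3 - 4*b^2 - 4*b - 15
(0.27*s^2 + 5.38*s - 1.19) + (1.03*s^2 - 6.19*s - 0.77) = 1.3*s^2 - 0.81*s - 1.96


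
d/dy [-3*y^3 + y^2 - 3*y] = -9*y^2 + 2*y - 3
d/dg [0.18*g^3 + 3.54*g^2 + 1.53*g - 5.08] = 0.54*g^2 + 7.08*g + 1.53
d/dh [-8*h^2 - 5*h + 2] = -16*h - 5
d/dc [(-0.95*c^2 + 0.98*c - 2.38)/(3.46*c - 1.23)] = (-3.287*c^2 + 2.337*c + 7.0294)/(11.9716*c^2 - 8.5116*c + 1.5129)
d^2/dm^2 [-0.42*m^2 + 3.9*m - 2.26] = -0.840000000000000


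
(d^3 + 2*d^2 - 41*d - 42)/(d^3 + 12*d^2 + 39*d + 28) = (d - 6)/(d + 4)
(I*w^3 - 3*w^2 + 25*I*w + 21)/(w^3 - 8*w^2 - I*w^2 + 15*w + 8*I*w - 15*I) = (I*w^2 - 4*w + 21*I)/(w^2 - 8*w + 15)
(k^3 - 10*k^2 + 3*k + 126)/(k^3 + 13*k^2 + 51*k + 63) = (k^2 - 13*k + 42)/(k^2 + 10*k + 21)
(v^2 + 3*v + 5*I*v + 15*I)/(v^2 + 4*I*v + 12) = (v^2 + v*(3 + 5*I) + 15*I)/(v^2 + 4*I*v + 12)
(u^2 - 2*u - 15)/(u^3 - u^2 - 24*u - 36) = (u - 5)/(u^2 - 4*u - 12)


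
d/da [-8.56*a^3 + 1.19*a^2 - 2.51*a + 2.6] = -25.68*a^2 + 2.38*a - 2.51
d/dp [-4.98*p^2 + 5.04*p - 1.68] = 5.04 - 9.96*p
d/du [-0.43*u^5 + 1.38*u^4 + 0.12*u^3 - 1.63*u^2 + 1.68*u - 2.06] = -2.15*u^4 + 5.52*u^3 + 0.36*u^2 - 3.26*u + 1.68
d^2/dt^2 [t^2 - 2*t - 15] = 2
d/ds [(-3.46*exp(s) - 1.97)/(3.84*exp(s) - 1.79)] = 13.7582*exp(s)/(3.84*exp(s) - 1.79)^2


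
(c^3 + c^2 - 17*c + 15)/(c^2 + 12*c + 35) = (c^2 - 4*c + 3)/(c + 7)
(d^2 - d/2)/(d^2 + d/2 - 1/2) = d/(d + 1)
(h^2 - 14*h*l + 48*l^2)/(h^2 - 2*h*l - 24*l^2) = (h - 8*l)/(h + 4*l)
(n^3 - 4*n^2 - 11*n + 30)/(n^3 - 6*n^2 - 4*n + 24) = (n^2 - 2*n - 15)/(n^2 - 4*n - 12)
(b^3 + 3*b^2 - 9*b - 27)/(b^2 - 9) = b + 3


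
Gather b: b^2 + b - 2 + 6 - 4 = b^2 + b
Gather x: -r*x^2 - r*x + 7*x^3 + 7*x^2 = -r*x + 7*x^3 + x^2*(7 - r)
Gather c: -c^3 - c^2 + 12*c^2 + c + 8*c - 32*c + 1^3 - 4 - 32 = -c^3 + 11*c^2 - 23*c - 35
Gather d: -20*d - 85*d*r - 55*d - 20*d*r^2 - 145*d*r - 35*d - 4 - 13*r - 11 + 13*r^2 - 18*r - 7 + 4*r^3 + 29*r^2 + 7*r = d*(-20*r^2 - 230*r - 110) + 4*r^3 + 42*r^2 - 24*r - 22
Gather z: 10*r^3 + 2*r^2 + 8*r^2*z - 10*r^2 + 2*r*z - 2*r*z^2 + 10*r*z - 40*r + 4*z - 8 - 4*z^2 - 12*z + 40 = 10*r^3 - 8*r^2 - 40*r + z^2*(-2*r - 4) + z*(8*r^2 + 12*r - 8) + 32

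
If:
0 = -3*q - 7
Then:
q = -7/3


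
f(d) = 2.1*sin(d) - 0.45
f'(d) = 2.1*cos(d)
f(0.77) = 1.01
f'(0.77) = 1.51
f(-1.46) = -2.54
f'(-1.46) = 0.23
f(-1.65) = -2.54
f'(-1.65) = -0.17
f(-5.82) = 0.49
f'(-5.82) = 1.88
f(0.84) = 1.11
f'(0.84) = 1.40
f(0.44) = 0.44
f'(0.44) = 1.90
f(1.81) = 1.59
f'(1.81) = -0.50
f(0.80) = 1.06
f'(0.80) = 1.46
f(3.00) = -0.15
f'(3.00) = -2.08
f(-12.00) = 0.68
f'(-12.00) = 1.77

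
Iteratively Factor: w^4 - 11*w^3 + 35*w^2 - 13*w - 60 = (w - 3)*(w^3 - 8*w^2 + 11*w + 20) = (w - 5)*(w - 3)*(w^2 - 3*w - 4) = (w - 5)*(w - 3)*(w + 1)*(w - 4)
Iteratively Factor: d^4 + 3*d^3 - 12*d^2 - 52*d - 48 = (d + 2)*(d^3 + d^2 - 14*d - 24) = (d - 4)*(d + 2)*(d^2 + 5*d + 6) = (d - 4)*(d + 2)*(d + 3)*(d + 2)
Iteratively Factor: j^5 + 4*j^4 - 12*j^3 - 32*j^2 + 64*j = (j)*(j^4 + 4*j^3 - 12*j^2 - 32*j + 64) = j*(j - 2)*(j^3 + 6*j^2 - 32) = j*(j - 2)*(j + 4)*(j^2 + 2*j - 8) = j*(j - 2)*(j + 4)^2*(j - 2)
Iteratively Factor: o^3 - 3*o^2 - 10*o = (o + 2)*(o^2 - 5*o) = o*(o + 2)*(o - 5)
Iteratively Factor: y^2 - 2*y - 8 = (y - 4)*(y + 2)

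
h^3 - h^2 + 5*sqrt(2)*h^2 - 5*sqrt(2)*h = h*(h - 1)*(h + 5*sqrt(2))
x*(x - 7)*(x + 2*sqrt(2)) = x^3 - 7*x^2 + 2*sqrt(2)*x^2 - 14*sqrt(2)*x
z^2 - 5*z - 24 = (z - 8)*(z + 3)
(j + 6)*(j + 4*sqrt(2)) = j^2 + 4*sqrt(2)*j + 6*j + 24*sqrt(2)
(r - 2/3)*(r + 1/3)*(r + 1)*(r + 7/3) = r^4 + 3*r^3 + r^2 - 41*r/27 - 14/27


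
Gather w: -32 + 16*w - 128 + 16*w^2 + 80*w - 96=16*w^2 + 96*w - 256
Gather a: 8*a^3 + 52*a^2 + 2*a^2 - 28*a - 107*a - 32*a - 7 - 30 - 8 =8*a^3 + 54*a^2 - 167*a - 45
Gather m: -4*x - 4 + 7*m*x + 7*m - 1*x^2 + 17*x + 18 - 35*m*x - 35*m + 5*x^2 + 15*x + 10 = m*(-28*x - 28) + 4*x^2 + 28*x + 24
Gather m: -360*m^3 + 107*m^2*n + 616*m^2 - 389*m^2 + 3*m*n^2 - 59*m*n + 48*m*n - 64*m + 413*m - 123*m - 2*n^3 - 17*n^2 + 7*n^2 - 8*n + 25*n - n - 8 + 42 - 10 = -360*m^3 + m^2*(107*n + 227) + m*(3*n^2 - 11*n + 226) - 2*n^3 - 10*n^2 + 16*n + 24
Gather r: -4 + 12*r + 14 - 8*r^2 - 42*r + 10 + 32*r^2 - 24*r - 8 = 24*r^2 - 54*r + 12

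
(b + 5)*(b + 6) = b^2 + 11*b + 30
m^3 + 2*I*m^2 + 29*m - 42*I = (m - 3*I)*(m - 2*I)*(m + 7*I)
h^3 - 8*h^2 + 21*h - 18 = (h - 3)^2*(h - 2)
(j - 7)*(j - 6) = j^2 - 13*j + 42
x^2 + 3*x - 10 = (x - 2)*(x + 5)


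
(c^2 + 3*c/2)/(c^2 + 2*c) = (c + 3/2)/(c + 2)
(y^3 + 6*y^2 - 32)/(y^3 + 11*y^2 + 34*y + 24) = (y^2 + 2*y - 8)/(y^2 + 7*y + 6)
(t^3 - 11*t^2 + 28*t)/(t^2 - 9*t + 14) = t*(t - 4)/(t - 2)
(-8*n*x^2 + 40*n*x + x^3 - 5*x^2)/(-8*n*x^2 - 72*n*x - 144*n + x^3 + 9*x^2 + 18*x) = x*(x - 5)/(x^2 + 9*x + 18)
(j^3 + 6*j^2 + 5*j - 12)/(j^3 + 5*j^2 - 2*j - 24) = (j - 1)/(j - 2)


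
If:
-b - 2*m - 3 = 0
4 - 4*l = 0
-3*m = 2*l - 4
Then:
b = -13/3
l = 1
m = 2/3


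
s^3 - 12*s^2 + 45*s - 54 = (s - 6)*(s - 3)^2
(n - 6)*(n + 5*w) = n^2 + 5*n*w - 6*n - 30*w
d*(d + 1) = d^2 + d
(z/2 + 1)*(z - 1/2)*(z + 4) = z^3/2 + 11*z^2/4 + 5*z/2 - 2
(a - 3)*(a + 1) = a^2 - 2*a - 3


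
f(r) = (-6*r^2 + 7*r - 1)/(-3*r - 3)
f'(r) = (7 - 12*r)/(-3*r - 3) + 3*(-6*r^2 + 7*r - 1)/(-3*r - 3)^2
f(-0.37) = 2.33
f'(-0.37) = -9.76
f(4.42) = 5.37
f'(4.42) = 1.84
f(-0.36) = 2.24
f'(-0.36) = -9.39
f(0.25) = -0.10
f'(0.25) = -0.99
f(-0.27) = 1.52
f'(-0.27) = -6.76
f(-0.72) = 10.89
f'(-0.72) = -57.52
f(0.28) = -0.13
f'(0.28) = -0.85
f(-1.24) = -26.26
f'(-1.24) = -79.02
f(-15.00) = -34.67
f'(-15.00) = 1.98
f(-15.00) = -34.67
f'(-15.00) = 1.98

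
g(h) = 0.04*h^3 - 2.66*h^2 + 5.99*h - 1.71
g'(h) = 0.12*h^2 - 5.32*h + 5.99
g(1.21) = 1.71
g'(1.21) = -0.27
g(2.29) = -1.46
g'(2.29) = -5.56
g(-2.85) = -41.31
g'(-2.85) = 22.13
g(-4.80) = -96.17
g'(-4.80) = 34.29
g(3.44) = -10.95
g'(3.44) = -10.89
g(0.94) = 1.60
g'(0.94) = 1.10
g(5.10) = -35.04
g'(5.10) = -18.02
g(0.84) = 1.47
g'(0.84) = 1.61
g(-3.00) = -44.70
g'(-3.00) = 23.03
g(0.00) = -1.71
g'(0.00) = 5.99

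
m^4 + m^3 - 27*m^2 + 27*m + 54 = (m - 3)^2*(m + 1)*(m + 6)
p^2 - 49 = (p - 7)*(p + 7)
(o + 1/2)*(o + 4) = o^2 + 9*o/2 + 2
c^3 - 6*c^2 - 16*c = c*(c - 8)*(c + 2)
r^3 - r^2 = r^2*(r - 1)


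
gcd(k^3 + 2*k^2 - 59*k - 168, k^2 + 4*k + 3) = k + 3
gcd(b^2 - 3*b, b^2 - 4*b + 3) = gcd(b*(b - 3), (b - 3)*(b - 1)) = b - 3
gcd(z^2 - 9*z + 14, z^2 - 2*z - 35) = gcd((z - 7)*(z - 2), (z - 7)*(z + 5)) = z - 7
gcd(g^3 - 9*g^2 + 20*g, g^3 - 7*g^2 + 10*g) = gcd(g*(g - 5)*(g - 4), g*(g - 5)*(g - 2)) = g^2 - 5*g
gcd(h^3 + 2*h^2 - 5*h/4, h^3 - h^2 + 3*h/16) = h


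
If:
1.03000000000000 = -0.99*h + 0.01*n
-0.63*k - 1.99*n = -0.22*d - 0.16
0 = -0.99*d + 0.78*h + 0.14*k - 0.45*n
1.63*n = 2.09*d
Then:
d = -0.37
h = -1.05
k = 1.64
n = -0.48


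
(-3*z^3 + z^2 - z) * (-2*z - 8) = 6*z^4 + 22*z^3 - 6*z^2 + 8*z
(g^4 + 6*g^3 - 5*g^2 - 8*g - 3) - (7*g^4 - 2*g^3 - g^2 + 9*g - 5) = -6*g^4 + 8*g^3 - 4*g^2 - 17*g + 2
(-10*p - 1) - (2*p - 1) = -12*p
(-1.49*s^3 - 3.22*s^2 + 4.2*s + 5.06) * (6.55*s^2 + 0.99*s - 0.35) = -9.7595*s^5 - 22.5661*s^4 + 24.8437*s^3 + 38.428*s^2 + 3.5394*s - 1.771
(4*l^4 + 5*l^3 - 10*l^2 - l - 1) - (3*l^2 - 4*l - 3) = 4*l^4 + 5*l^3 - 13*l^2 + 3*l + 2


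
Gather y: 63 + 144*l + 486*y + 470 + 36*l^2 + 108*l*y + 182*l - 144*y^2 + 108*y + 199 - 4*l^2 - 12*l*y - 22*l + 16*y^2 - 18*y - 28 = 32*l^2 + 304*l - 128*y^2 + y*(96*l + 576) + 704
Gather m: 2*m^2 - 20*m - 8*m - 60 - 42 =2*m^2 - 28*m - 102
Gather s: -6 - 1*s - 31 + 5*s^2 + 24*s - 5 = 5*s^2 + 23*s - 42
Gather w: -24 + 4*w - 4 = 4*w - 28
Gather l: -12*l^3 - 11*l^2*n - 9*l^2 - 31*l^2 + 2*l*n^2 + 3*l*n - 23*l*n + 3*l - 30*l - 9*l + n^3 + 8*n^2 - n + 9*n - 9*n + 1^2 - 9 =-12*l^3 + l^2*(-11*n - 40) + l*(2*n^2 - 20*n - 36) + n^3 + 8*n^2 - n - 8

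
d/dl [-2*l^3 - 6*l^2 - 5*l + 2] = -6*l^2 - 12*l - 5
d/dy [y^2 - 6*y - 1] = 2*y - 6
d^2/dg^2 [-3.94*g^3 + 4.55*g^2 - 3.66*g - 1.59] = 9.1 - 23.64*g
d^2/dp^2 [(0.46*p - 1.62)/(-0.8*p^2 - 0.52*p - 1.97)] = (-(0.46*p - 1.62)*(1.6*p + 0.52)*(3.2*p + 1.04) + (2.208*p - 2.1136)*(0.8*p^2 + 0.52*p + 1.97))/(0.8*p^2 + 0.52*p + 1.97)^3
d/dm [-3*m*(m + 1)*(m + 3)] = -9*m^2 - 24*m - 9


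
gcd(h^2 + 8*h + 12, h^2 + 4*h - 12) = h + 6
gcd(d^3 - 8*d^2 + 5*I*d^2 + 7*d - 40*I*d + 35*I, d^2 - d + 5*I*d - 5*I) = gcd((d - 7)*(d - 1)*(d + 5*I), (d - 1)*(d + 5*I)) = d^2 + d*(-1 + 5*I) - 5*I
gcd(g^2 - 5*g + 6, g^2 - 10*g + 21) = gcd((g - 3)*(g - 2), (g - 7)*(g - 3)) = g - 3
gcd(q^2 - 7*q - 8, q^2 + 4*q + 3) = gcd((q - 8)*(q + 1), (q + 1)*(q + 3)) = q + 1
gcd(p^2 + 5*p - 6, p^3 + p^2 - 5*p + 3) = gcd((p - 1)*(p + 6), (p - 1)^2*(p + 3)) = p - 1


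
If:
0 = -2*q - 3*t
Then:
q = -3*t/2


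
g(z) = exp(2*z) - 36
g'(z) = 2*exp(2*z)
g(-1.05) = -35.88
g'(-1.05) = 0.24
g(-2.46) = -35.99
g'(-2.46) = 0.01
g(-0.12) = -35.21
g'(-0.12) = 1.57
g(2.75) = 208.69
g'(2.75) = 489.38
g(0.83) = -30.74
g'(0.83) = 10.52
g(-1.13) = -35.90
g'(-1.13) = 0.21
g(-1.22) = -35.91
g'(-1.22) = 0.17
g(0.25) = -34.35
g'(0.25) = 3.30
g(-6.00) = -36.00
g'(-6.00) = 0.00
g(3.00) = 367.43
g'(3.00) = 806.86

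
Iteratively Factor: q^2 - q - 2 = (q - 2)*(q + 1)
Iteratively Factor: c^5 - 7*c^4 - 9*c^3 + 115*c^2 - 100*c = (c + 4)*(c^4 - 11*c^3 + 35*c^2 - 25*c) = (c - 1)*(c + 4)*(c^3 - 10*c^2 + 25*c) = c*(c - 1)*(c + 4)*(c^2 - 10*c + 25) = c*(c - 5)*(c - 1)*(c + 4)*(c - 5)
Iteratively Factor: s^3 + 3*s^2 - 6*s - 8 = (s + 1)*(s^2 + 2*s - 8) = (s - 2)*(s + 1)*(s + 4)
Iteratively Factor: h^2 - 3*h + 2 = (h - 2)*(h - 1)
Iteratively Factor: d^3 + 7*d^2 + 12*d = (d)*(d^2 + 7*d + 12) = d*(d + 4)*(d + 3)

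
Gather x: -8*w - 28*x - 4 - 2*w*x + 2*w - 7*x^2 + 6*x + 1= -6*w - 7*x^2 + x*(-2*w - 22) - 3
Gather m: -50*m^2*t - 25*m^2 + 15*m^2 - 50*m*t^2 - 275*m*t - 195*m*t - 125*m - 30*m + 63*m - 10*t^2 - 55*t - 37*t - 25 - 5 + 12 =m^2*(-50*t - 10) + m*(-50*t^2 - 470*t - 92) - 10*t^2 - 92*t - 18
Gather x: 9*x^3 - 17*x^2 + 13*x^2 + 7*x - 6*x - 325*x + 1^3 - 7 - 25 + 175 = 9*x^3 - 4*x^2 - 324*x + 144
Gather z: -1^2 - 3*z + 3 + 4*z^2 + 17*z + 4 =4*z^2 + 14*z + 6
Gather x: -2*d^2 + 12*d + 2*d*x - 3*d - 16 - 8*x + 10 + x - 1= -2*d^2 + 9*d + x*(2*d - 7) - 7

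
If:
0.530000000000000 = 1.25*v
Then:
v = 0.42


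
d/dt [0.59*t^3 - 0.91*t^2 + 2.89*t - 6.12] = 1.77*t^2 - 1.82*t + 2.89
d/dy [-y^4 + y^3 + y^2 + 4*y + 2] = -4*y^3 + 3*y^2 + 2*y + 4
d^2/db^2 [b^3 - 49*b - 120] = 6*b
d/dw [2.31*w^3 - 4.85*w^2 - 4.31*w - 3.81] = 6.93*w^2 - 9.7*w - 4.31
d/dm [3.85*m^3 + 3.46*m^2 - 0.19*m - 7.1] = 11.55*m^2 + 6.92*m - 0.19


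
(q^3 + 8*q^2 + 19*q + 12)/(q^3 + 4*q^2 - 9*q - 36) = (q + 1)/(q - 3)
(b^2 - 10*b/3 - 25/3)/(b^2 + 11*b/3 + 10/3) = (b - 5)/(b + 2)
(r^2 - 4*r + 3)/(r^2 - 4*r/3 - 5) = 3*(r - 1)/(3*r + 5)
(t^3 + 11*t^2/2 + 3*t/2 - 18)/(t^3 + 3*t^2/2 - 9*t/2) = (t + 4)/t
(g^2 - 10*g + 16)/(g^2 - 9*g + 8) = (g - 2)/(g - 1)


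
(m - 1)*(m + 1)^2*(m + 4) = m^4 + 5*m^3 + 3*m^2 - 5*m - 4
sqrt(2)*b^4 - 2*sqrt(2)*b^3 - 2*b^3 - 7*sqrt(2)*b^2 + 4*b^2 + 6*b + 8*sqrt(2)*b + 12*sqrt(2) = (b - 3)*(b - 2*sqrt(2))*(b + sqrt(2))*(sqrt(2)*b + sqrt(2))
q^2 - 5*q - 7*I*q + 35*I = (q - 5)*(q - 7*I)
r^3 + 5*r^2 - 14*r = r*(r - 2)*(r + 7)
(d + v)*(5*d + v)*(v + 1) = 5*d^2*v + 5*d^2 + 6*d*v^2 + 6*d*v + v^3 + v^2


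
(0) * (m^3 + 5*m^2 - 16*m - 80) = 0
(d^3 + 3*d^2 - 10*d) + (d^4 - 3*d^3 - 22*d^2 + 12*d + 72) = d^4 - 2*d^3 - 19*d^2 + 2*d + 72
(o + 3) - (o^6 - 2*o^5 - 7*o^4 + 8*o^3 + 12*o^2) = -o^6 + 2*o^5 + 7*o^4 - 8*o^3 - 12*o^2 + o + 3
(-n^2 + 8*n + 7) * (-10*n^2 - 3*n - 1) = 10*n^4 - 77*n^3 - 93*n^2 - 29*n - 7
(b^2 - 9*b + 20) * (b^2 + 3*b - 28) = b^4 - 6*b^3 - 35*b^2 + 312*b - 560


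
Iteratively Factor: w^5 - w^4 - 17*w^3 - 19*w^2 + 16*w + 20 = (w - 5)*(w^4 + 4*w^3 + 3*w^2 - 4*w - 4) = (w - 5)*(w - 1)*(w^3 + 5*w^2 + 8*w + 4) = (w - 5)*(w - 1)*(w + 1)*(w^2 + 4*w + 4) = (w - 5)*(w - 1)*(w + 1)*(w + 2)*(w + 2)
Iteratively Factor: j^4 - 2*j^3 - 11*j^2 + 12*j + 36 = (j + 2)*(j^3 - 4*j^2 - 3*j + 18) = (j - 3)*(j + 2)*(j^2 - j - 6) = (j - 3)*(j + 2)^2*(j - 3)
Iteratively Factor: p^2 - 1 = (p - 1)*(p + 1)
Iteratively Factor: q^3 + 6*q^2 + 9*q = (q + 3)*(q^2 + 3*q) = (q + 3)^2*(q)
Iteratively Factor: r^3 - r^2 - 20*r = (r)*(r^2 - r - 20) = r*(r - 5)*(r + 4)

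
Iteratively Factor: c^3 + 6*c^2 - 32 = (c + 4)*(c^2 + 2*c - 8) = (c - 2)*(c + 4)*(c + 4)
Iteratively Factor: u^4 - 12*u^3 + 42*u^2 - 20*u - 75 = (u - 3)*(u^3 - 9*u^2 + 15*u + 25) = (u - 3)*(u + 1)*(u^2 - 10*u + 25) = (u - 5)*(u - 3)*(u + 1)*(u - 5)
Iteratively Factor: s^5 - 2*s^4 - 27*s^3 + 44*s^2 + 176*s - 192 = (s - 1)*(s^4 - s^3 - 28*s^2 + 16*s + 192) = (s - 4)*(s - 1)*(s^3 + 3*s^2 - 16*s - 48) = (s - 4)*(s - 1)*(s + 4)*(s^2 - s - 12) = (s - 4)^2*(s - 1)*(s + 4)*(s + 3)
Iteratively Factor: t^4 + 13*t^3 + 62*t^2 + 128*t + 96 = (t + 4)*(t^3 + 9*t^2 + 26*t + 24) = (t + 2)*(t + 4)*(t^2 + 7*t + 12) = (t + 2)*(t + 4)^2*(t + 3)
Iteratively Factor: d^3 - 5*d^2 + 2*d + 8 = (d - 2)*(d^2 - 3*d - 4) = (d - 4)*(d - 2)*(d + 1)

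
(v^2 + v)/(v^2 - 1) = v/(v - 1)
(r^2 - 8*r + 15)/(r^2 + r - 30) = (r - 3)/(r + 6)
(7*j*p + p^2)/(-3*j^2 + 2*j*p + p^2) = p*(7*j + p)/(-3*j^2 + 2*j*p + p^2)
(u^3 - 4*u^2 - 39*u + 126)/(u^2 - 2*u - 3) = (u^2 - u - 42)/(u + 1)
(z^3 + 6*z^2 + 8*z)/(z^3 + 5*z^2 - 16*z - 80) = z*(z + 2)/(z^2 + z - 20)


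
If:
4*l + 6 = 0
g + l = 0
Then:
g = 3/2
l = -3/2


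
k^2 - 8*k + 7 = (k - 7)*(k - 1)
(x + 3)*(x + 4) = x^2 + 7*x + 12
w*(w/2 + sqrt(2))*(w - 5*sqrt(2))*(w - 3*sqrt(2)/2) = w^4/2 - 9*sqrt(2)*w^3/4 - 11*w^2/2 + 15*sqrt(2)*w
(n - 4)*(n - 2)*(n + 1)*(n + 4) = n^4 - n^3 - 18*n^2 + 16*n + 32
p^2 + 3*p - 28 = (p - 4)*(p + 7)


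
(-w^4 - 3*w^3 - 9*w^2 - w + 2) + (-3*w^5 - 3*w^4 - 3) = -3*w^5 - 4*w^4 - 3*w^3 - 9*w^2 - w - 1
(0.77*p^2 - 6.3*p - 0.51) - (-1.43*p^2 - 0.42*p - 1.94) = 2.2*p^2 - 5.88*p + 1.43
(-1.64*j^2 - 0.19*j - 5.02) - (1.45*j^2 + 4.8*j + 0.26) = -3.09*j^2 - 4.99*j - 5.28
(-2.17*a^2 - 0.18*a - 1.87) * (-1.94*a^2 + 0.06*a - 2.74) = 4.2098*a^4 + 0.219*a^3 + 9.5628*a^2 + 0.381*a + 5.1238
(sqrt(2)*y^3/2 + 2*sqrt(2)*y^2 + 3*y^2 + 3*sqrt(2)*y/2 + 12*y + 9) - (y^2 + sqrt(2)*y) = sqrt(2)*y^3/2 + 2*y^2 + 2*sqrt(2)*y^2 + sqrt(2)*y/2 + 12*y + 9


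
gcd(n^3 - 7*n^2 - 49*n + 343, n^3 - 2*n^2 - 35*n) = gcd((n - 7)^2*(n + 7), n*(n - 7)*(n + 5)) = n - 7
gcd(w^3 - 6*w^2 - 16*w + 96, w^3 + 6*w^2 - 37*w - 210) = w - 6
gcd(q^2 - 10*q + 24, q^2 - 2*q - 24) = q - 6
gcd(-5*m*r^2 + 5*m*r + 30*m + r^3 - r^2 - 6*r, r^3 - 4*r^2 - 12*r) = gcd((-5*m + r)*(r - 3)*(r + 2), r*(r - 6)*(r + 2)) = r + 2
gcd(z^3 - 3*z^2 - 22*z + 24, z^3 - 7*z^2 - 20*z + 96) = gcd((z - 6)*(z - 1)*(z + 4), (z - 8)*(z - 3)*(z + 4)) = z + 4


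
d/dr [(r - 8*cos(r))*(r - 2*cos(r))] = 10*r*sin(r) + 2*r - 16*sin(2*r) - 10*cos(r)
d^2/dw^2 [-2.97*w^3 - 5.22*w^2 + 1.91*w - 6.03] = -17.82*w - 10.44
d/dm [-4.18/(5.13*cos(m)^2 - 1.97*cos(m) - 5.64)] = (8.2346 - 42.8868*cos(m))*sin(m)/(-5.13*cos(m)^2 + 1.97*cos(m) + 5.64)^2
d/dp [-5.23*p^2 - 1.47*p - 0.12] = -10.46*p - 1.47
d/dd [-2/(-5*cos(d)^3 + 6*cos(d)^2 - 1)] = 6*(5*cos(d) - 4)*sin(d)*cos(d)/(5*cos(d)^3 - 6*cos(d)^2 + 1)^2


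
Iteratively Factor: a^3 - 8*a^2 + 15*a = (a - 3)*(a^2 - 5*a) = (a - 5)*(a - 3)*(a)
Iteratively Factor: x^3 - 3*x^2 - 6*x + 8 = (x + 2)*(x^2 - 5*x + 4) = (x - 4)*(x + 2)*(x - 1)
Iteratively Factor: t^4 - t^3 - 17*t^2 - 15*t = (t - 5)*(t^3 + 4*t^2 + 3*t) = (t - 5)*(t + 3)*(t^2 + t) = t*(t - 5)*(t + 3)*(t + 1)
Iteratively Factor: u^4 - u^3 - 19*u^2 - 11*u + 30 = (u + 3)*(u^3 - 4*u^2 - 7*u + 10) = (u + 2)*(u + 3)*(u^2 - 6*u + 5) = (u - 1)*(u + 2)*(u + 3)*(u - 5)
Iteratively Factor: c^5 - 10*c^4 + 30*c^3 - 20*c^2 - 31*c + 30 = (c + 1)*(c^4 - 11*c^3 + 41*c^2 - 61*c + 30) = (c - 1)*(c + 1)*(c^3 - 10*c^2 + 31*c - 30) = (c - 5)*(c - 1)*(c + 1)*(c^2 - 5*c + 6) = (c - 5)*(c - 3)*(c - 1)*(c + 1)*(c - 2)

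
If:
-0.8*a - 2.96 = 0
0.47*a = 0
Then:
No Solution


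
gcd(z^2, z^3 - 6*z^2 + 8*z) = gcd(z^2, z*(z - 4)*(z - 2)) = z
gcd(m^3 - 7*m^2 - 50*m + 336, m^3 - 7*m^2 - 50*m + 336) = m^3 - 7*m^2 - 50*m + 336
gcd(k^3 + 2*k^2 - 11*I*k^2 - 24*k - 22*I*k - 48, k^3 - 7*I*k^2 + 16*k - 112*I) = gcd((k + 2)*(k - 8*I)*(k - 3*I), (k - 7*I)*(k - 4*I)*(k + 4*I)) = 1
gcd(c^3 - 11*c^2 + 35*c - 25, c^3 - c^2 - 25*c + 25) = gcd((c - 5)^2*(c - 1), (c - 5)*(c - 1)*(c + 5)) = c^2 - 6*c + 5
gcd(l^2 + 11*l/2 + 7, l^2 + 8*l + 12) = l + 2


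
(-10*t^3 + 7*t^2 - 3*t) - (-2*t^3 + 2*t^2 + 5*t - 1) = -8*t^3 + 5*t^2 - 8*t + 1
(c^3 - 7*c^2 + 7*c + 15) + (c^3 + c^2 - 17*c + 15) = 2*c^3 - 6*c^2 - 10*c + 30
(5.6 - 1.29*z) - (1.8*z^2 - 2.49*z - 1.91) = -1.8*z^2 + 1.2*z + 7.51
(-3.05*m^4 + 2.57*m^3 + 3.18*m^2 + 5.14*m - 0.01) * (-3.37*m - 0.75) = 10.2785*m^5 - 6.3734*m^4 - 12.6441*m^3 - 19.7068*m^2 - 3.8213*m + 0.0075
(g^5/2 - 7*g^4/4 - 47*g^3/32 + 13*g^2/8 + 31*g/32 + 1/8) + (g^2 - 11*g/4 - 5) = g^5/2 - 7*g^4/4 - 47*g^3/32 + 21*g^2/8 - 57*g/32 - 39/8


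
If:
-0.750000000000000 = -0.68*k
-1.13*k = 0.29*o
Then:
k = 1.10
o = -4.30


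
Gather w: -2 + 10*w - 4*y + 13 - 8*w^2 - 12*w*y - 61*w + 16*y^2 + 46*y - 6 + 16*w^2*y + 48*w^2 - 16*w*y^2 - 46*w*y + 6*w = w^2*(16*y + 40) + w*(-16*y^2 - 58*y - 45) + 16*y^2 + 42*y + 5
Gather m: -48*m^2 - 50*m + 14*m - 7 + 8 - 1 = -48*m^2 - 36*m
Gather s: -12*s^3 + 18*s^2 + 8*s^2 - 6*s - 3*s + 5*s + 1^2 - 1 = -12*s^3 + 26*s^2 - 4*s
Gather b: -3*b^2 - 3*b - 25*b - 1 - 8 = -3*b^2 - 28*b - 9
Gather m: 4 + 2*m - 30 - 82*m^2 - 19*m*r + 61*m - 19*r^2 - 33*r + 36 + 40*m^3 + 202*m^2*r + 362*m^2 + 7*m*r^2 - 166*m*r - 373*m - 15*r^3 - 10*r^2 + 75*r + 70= 40*m^3 + m^2*(202*r + 280) + m*(7*r^2 - 185*r - 310) - 15*r^3 - 29*r^2 + 42*r + 80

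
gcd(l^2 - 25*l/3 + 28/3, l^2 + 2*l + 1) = 1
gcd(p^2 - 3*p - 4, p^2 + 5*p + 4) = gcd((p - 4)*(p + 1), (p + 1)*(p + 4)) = p + 1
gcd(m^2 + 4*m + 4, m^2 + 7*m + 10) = m + 2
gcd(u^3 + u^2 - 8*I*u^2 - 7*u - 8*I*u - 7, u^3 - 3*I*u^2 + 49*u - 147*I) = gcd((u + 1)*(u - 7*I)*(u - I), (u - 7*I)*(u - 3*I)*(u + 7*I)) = u - 7*I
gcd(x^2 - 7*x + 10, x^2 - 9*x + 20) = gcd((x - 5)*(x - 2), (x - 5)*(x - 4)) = x - 5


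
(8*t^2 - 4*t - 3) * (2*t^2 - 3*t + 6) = 16*t^4 - 32*t^3 + 54*t^2 - 15*t - 18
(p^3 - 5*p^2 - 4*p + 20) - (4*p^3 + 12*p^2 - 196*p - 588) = -3*p^3 - 17*p^2 + 192*p + 608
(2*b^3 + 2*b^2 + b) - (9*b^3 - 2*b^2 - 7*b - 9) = -7*b^3 + 4*b^2 + 8*b + 9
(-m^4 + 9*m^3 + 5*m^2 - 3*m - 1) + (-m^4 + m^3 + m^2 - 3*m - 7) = -2*m^4 + 10*m^3 + 6*m^2 - 6*m - 8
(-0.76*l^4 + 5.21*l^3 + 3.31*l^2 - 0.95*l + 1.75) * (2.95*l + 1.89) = -2.242*l^5 + 13.9331*l^4 + 19.6114*l^3 + 3.4534*l^2 + 3.367*l + 3.3075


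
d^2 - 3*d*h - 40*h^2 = (d - 8*h)*(d + 5*h)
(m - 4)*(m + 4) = m^2 - 16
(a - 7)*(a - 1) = a^2 - 8*a + 7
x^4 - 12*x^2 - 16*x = x*(x - 4)*(x + 2)^2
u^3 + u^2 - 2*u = u*(u - 1)*(u + 2)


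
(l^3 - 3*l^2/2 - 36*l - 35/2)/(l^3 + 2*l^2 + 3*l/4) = 2*(l^2 - 2*l - 35)/(l*(2*l + 3))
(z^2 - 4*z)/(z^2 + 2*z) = (z - 4)/(z + 2)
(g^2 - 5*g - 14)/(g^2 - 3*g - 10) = (g - 7)/(g - 5)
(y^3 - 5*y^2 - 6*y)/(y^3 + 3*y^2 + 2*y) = (y - 6)/(y + 2)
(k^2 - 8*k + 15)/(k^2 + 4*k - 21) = (k - 5)/(k + 7)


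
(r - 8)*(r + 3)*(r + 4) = r^3 - r^2 - 44*r - 96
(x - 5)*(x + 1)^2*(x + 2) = x^4 - x^3 - 15*x^2 - 23*x - 10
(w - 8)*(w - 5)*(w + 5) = w^3 - 8*w^2 - 25*w + 200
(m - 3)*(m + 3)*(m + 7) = m^3 + 7*m^2 - 9*m - 63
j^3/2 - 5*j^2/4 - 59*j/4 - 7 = (j/2 + 1/4)*(j - 7)*(j + 4)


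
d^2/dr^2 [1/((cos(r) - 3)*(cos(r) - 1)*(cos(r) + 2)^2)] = 2*(-62*(1 - cos(r)^2)^2 + 10*sin(r)^6 + 2*cos(r)^6 + 32*cos(r)^5 - 2*cos(r)^3 - 105*cos(r)^2 - 10*cos(r) + 83)/((cos(r) - 3)^3*(cos(r) - 1)^3*(cos(r) + 2)^4)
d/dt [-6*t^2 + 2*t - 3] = 2 - 12*t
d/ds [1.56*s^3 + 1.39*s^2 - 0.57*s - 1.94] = 4.68*s^2 + 2.78*s - 0.57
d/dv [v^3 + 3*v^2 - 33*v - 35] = 3*v^2 + 6*v - 33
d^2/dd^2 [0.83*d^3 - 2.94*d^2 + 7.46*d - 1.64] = 4.98*d - 5.88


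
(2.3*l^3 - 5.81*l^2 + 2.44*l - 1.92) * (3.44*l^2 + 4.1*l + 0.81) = 7.912*l^5 - 10.5564*l^4 - 13.5644*l^3 - 1.3069*l^2 - 5.8956*l - 1.5552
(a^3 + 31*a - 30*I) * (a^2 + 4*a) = a^5 + 4*a^4 + 31*a^3 + 124*a^2 - 30*I*a^2 - 120*I*a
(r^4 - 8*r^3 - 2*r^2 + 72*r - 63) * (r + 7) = r^5 - r^4 - 58*r^3 + 58*r^2 + 441*r - 441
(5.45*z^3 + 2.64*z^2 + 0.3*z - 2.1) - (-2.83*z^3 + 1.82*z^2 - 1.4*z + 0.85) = 8.28*z^3 + 0.82*z^2 + 1.7*z - 2.95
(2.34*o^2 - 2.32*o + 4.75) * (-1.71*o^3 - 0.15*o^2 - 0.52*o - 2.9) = -4.0014*o^5 + 3.6162*o^4 - 8.9913*o^3 - 6.2921*o^2 + 4.258*o - 13.775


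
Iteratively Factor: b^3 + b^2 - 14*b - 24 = (b - 4)*(b^2 + 5*b + 6) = (b - 4)*(b + 2)*(b + 3)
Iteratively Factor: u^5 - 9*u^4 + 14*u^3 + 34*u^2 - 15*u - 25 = (u - 1)*(u^4 - 8*u^3 + 6*u^2 + 40*u + 25) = (u - 5)*(u - 1)*(u^3 - 3*u^2 - 9*u - 5) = (u - 5)*(u - 1)*(u + 1)*(u^2 - 4*u - 5) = (u - 5)^2*(u - 1)*(u + 1)*(u + 1)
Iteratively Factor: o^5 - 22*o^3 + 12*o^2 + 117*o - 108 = (o + 3)*(o^4 - 3*o^3 - 13*o^2 + 51*o - 36) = (o - 1)*(o + 3)*(o^3 - 2*o^2 - 15*o + 36) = (o - 1)*(o + 3)*(o + 4)*(o^2 - 6*o + 9) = (o - 3)*(o - 1)*(o + 3)*(o + 4)*(o - 3)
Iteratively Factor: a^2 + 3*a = (a)*(a + 3)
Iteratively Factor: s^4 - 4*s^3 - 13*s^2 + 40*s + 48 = (s + 3)*(s^3 - 7*s^2 + 8*s + 16) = (s + 1)*(s + 3)*(s^2 - 8*s + 16) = (s - 4)*(s + 1)*(s + 3)*(s - 4)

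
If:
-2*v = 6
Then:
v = -3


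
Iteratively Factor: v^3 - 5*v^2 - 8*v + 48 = (v + 3)*(v^2 - 8*v + 16) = (v - 4)*(v + 3)*(v - 4)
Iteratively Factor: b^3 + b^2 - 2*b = (b)*(b^2 + b - 2) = b*(b + 2)*(b - 1)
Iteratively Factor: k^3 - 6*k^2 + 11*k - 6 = (k - 3)*(k^2 - 3*k + 2) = (k - 3)*(k - 1)*(k - 2)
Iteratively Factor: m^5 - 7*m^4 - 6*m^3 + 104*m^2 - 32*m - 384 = (m - 4)*(m^4 - 3*m^3 - 18*m^2 + 32*m + 96) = (m - 4)*(m + 2)*(m^3 - 5*m^2 - 8*m + 48) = (m - 4)*(m + 2)*(m + 3)*(m^2 - 8*m + 16) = (m - 4)^2*(m + 2)*(m + 3)*(m - 4)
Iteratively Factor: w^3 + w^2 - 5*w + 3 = (w - 1)*(w^2 + 2*w - 3) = (w - 1)^2*(w + 3)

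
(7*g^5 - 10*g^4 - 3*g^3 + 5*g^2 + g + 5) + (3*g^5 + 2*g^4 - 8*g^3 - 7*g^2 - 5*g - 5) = 10*g^5 - 8*g^4 - 11*g^3 - 2*g^2 - 4*g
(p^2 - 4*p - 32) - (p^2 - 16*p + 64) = 12*p - 96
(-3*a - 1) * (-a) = 3*a^2 + a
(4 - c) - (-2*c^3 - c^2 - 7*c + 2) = 2*c^3 + c^2 + 6*c + 2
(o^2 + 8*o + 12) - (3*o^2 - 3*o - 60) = -2*o^2 + 11*o + 72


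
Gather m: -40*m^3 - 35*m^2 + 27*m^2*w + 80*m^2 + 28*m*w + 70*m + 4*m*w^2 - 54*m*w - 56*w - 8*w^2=-40*m^3 + m^2*(27*w + 45) + m*(4*w^2 - 26*w + 70) - 8*w^2 - 56*w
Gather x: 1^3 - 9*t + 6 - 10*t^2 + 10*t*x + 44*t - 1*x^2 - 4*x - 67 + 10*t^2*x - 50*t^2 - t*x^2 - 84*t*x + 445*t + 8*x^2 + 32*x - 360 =-60*t^2 + 480*t + x^2*(7 - t) + x*(10*t^2 - 74*t + 28) - 420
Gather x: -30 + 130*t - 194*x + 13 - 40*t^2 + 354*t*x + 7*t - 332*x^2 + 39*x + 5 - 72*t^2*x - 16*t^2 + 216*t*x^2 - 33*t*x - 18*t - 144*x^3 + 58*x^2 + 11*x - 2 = -56*t^2 + 119*t - 144*x^3 + x^2*(216*t - 274) + x*(-72*t^2 + 321*t - 144) - 14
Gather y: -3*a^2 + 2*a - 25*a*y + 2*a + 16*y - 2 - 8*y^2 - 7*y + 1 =-3*a^2 + 4*a - 8*y^2 + y*(9 - 25*a) - 1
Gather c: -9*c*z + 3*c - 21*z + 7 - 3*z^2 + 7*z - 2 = c*(3 - 9*z) - 3*z^2 - 14*z + 5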